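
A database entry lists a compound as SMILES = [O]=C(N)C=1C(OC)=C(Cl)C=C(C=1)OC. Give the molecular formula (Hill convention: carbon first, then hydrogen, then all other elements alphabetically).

Walk through each heavy atom and fill implicit hydrogens from standard valence (C 4, N 3, O 2, S 2, halogen 1):
  atom 1: O with explicit H count 0
  atom 2: C, bond orders sum to 4 (valence 4) → 0 H
  atom 3: N, bond orders sum to 1 (valence 3) → 2 H
  atom 4: C, bond orders sum to 4 (valence 4) → 0 H
  atom 5: C, bond orders sum to 4 (valence 4) → 0 H
  atom 6: O, bond orders sum to 2 (valence 2) → 0 H
  atom 7: C, bond orders sum to 1 (valence 4) → 3 H
  atom 8: C, bond orders sum to 4 (valence 4) → 0 H
  atom 9: Cl (halogen, monovalent) → 0 H
  atom 10: C, bond orders sum to 3 (valence 4) → 1 H
  atom 11: C, bond orders sum to 4 (valence 4) → 0 H
  atom 12: C, bond orders sum to 3 (valence 4) → 1 H
  atom 13: O, bond orders sum to 2 (valence 2) → 0 H
  atom 14: C, bond orders sum to 1 (valence 4) → 3 H
Totals → C:9, H:10, Cl:1, N:1, O:3.
In Hill order: C9H10ClNO3.

C9H10ClNO3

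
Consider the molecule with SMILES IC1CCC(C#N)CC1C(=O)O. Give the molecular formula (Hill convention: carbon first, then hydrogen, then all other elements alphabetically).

Walk through each heavy atom and fill implicit hydrogens from standard valence (C 4, N 3, O 2, S 2, halogen 1):
  atom 1: I (halogen, monovalent) → 0 H
  atom 2: C, bond orders sum to 3 (valence 4) → 1 H
  atom 3: C, bond orders sum to 2 (valence 4) → 2 H
  atom 4: C, bond orders sum to 2 (valence 4) → 2 H
  atom 5: C, bond orders sum to 3 (valence 4) → 1 H
  atom 6: C, bond orders sum to 4 (valence 4) → 0 H
  atom 7: N, bond orders sum to 3 (valence 3) → 0 H
  atom 8: C, bond orders sum to 2 (valence 4) → 2 H
  atom 9: C, bond orders sum to 3 (valence 4) → 1 H
  atom 10: C, bond orders sum to 4 (valence 4) → 0 H
  atom 11: O, bond orders sum to 2 (valence 2) → 0 H
  atom 12: O, bond orders sum to 1 (valence 2) → 1 H
Totals → C:8, H:10, I:1, N:1, O:2.

C8H10INO2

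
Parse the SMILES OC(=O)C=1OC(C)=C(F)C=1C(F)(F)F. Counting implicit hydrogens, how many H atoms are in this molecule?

Walk through each heavy atom and fill implicit hydrogens from standard valence (C 4, N 3, O 2, S 2, halogen 1):
  atom 1: O, bond orders sum to 1 (valence 2) → 1 H
  atom 2: C, bond orders sum to 4 (valence 4) → 0 H
  atom 3: O, bond orders sum to 2 (valence 2) → 0 H
  atom 4: C, bond orders sum to 4 (valence 4) → 0 H
  atom 5: O, bond orders sum to 2 (valence 2) → 0 H
  atom 6: C, bond orders sum to 4 (valence 4) → 0 H
  atom 7: C, bond orders sum to 1 (valence 4) → 3 H
  atom 8: C, bond orders sum to 4 (valence 4) → 0 H
  atom 9: F (halogen, monovalent) → 0 H
  atom 10: C, bond orders sum to 4 (valence 4) → 0 H
  atom 11: C, bond orders sum to 4 (valence 4) → 0 H
  atom 12: F (halogen, monovalent) → 0 H
  atom 13: F (halogen, monovalent) → 0 H
  atom 14: F (halogen, monovalent) → 0 H
Total hydrogens: 4.

4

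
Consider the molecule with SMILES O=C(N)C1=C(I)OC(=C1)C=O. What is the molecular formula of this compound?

Walk through each heavy atom and fill implicit hydrogens from standard valence (C 4, N 3, O 2, S 2, halogen 1):
  atom 1: O, bond orders sum to 2 (valence 2) → 0 H
  atom 2: C, bond orders sum to 4 (valence 4) → 0 H
  atom 3: N, bond orders sum to 1 (valence 3) → 2 H
  atom 4: C, bond orders sum to 4 (valence 4) → 0 H
  atom 5: C, bond orders sum to 4 (valence 4) → 0 H
  atom 6: I (halogen, monovalent) → 0 H
  atom 7: O, bond orders sum to 2 (valence 2) → 0 H
  atom 8: C, bond orders sum to 4 (valence 4) → 0 H
  atom 9: C, bond orders sum to 3 (valence 4) → 1 H
  atom 10: C, bond orders sum to 3 (valence 4) → 1 H
  atom 11: O, bond orders sum to 2 (valence 2) → 0 H
Totals → C:6, H:4, I:1, N:1, O:3.
In Hill order: C6H4INO3.

C6H4INO3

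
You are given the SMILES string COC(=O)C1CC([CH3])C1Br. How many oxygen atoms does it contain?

2

Scan the SMILES for O atoms (remember two-letter symbols like Cl and Br are single atoms).
Oxygen count: 2.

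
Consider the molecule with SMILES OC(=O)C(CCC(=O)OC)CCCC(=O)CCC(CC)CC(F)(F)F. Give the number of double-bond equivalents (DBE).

Degree of unsaturation = (number of rings) + (number of π bonds).
Ring closures in the SMILES: 0.
π bonds: 3 double bonds (each 1 DoU) → 3 DoU from unsaturation.
Total DoU = 0 + 3 = 3.

3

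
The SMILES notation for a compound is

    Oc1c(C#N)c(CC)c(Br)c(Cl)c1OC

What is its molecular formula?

Walk through each heavy atom and fill implicit hydrogens from standard valence (C 4, N 3, O 2, S 2, halogen 1); for lowercase aromatic atoms, an aromatic c carries 1 H when it has two neighbours and 0 H with three, and aromatic n carries 0 H:
  atom 1: O, bond orders sum to 1 (valence 2) → 1 H
  atom 2: aromatic c, 3 neighbours → 0 H
  atom 3: aromatic c, 3 neighbours → 0 H
  atom 4: C, bond orders sum to 4 (valence 4) → 0 H
  atom 5: N, bond orders sum to 3 (valence 3) → 0 H
  atom 6: aromatic c, 3 neighbours → 0 H
  atom 7: C, bond orders sum to 2 (valence 4) → 2 H
  atom 8: C, bond orders sum to 1 (valence 4) → 3 H
  atom 9: aromatic c, 3 neighbours → 0 H
  atom 10: Br (halogen, monovalent) → 0 H
  atom 11: aromatic c, 3 neighbours → 0 H
  atom 12: Cl (halogen, monovalent) → 0 H
  atom 13: aromatic c, 3 neighbours → 0 H
  atom 14: O, bond orders sum to 2 (valence 2) → 0 H
  atom 15: C, bond orders sum to 1 (valence 4) → 3 H
Totals → C:10, H:9, Br:1, Cl:1, N:1, O:2.
In Hill order: C10H9BrClNO2.

C10H9BrClNO2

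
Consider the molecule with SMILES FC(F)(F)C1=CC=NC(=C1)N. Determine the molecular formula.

Walk through each heavy atom and fill implicit hydrogens from standard valence (C 4, N 3, O 2, S 2, halogen 1):
  atom 1: F (halogen, monovalent) → 0 H
  atom 2: C, bond orders sum to 4 (valence 4) → 0 H
  atom 3: F (halogen, monovalent) → 0 H
  atom 4: F (halogen, monovalent) → 0 H
  atom 5: C, bond orders sum to 4 (valence 4) → 0 H
  atom 6: C, bond orders sum to 3 (valence 4) → 1 H
  atom 7: C, bond orders sum to 3 (valence 4) → 1 H
  atom 8: N, bond orders sum to 3 (valence 3) → 0 H
  atom 9: C, bond orders sum to 4 (valence 4) → 0 H
  atom 10: C, bond orders sum to 3 (valence 4) → 1 H
  atom 11: N, bond orders sum to 1 (valence 3) → 2 H
Totals → C:6, H:5, F:3, N:2.

C6H5F3N2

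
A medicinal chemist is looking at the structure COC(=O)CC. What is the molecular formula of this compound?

C4H8O2

Walk through each heavy atom and fill implicit hydrogens from standard valence (C 4, N 3, O 2, S 2, halogen 1):
  atom 1: C, bond orders sum to 1 (valence 4) → 3 H
  atom 2: O, bond orders sum to 2 (valence 2) → 0 H
  atom 3: C, bond orders sum to 4 (valence 4) → 0 H
  atom 4: O, bond orders sum to 2 (valence 2) → 0 H
  atom 5: C, bond orders sum to 2 (valence 4) → 2 H
  atom 6: C, bond orders sum to 1 (valence 4) → 3 H
Totals → C:4, H:8, O:2.
In Hill order: C4H8O2.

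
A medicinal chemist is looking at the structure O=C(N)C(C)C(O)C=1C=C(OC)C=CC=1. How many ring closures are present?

In SMILES, each pair of matching ring-closure digits denotes one ring-closing bond; the number of such bonds equals the number of independent rings.
Ring-closure bonds here: 1.

1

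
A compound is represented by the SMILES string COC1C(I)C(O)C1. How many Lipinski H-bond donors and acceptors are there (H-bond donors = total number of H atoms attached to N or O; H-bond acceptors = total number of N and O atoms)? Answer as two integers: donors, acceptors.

Donors: find every N or O and count the H atoms it carries.
  atom 2 (O): bond orders sum to 2 → 0 H
  atom 7 (O): bond orders sum to 1 → 1 H
Lipinski HBD = 1.
Acceptors: N atoms = 0, O atoms = 2 → HBA = 2.

1, 2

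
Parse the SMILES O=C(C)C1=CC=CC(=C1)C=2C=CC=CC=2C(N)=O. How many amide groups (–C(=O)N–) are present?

1

The amide motif appears at heavy-atom position 16 in the SMILES.
Other groups present: 1 ketone.
Amide count: 1.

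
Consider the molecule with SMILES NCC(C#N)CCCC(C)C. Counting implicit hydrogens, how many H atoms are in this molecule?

Walk through each heavy atom and fill implicit hydrogens from standard valence (C 4, N 3, O 2, S 2, halogen 1):
  atom 1: N, bond orders sum to 1 (valence 3) → 2 H
  atom 2: C, bond orders sum to 2 (valence 4) → 2 H
  atom 3: C, bond orders sum to 3 (valence 4) → 1 H
  atom 4: C, bond orders sum to 4 (valence 4) → 0 H
  atom 5: N, bond orders sum to 3 (valence 3) → 0 H
  atom 6: C, bond orders sum to 2 (valence 4) → 2 H
  atom 7: C, bond orders sum to 2 (valence 4) → 2 H
  atom 8: C, bond orders sum to 2 (valence 4) → 2 H
  atom 9: C, bond orders sum to 3 (valence 4) → 1 H
  atom 10: C, bond orders sum to 1 (valence 4) → 3 H
  atom 11: C, bond orders sum to 1 (valence 4) → 3 H
Total hydrogens: 18.

18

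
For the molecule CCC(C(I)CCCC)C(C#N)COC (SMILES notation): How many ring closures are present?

In SMILES, each pair of matching ring-closure digits denotes one ring-closing bond; the number of such bonds equals the number of independent rings.
Ring-closure bonds here: 0.

0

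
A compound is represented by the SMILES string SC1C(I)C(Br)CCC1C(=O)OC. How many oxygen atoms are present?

Scan the SMILES for O atoms (remember two-letter symbols like Cl and Br are single atoms).
Oxygen count: 2.

2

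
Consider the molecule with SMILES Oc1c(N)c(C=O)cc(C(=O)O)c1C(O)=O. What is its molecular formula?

Walk through each heavy atom and fill implicit hydrogens from standard valence (C 4, N 3, O 2, S 2, halogen 1); for lowercase aromatic atoms, an aromatic c carries 1 H when it has two neighbours and 0 H with three, and aromatic n carries 0 H:
  atom 1: O, bond orders sum to 1 (valence 2) → 1 H
  atom 2: aromatic c, 3 neighbours → 0 H
  atom 3: aromatic c, 3 neighbours → 0 H
  atom 4: N, bond orders sum to 1 (valence 3) → 2 H
  atom 5: aromatic c, 3 neighbours → 0 H
  atom 6: C, bond orders sum to 3 (valence 4) → 1 H
  atom 7: O, bond orders sum to 2 (valence 2) → 0 H
  atom 8: aromatic c, 2 neighbours → 1 H
  atom 9: aromatic c, 3 neighbours → 0 H
  atom 10: C, bond orders sum to 4 (valence 4) → 0 H
  atom 11: O, bond orders sum to 2 (valence 2) → 0 H
  atom 12: O, bond orders sum to 1 (valence 2) → 1 H
  atom 13: aromatic c, 3 neighbours → 0 H
  atom 14: C, bond orders sum to 4 (valence 4) → 0 H
  atom 15: O, bond orders sum to 1 (valence 2) → 1 H
  atom 16: O, bond orders sum to 2 (valence 2) → 0 H
Totals → C:9, H:7, N:1, O:6.

C9H7NO6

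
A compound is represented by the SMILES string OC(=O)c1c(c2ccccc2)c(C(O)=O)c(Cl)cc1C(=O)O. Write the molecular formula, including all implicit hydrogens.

C15H9ClO6

Walk through each heavy atom and fill implicit hydrogens from standard valence (C 4, N 3, O 2, S 2, halogen 1); for lowercase aromatic atoms, an aromatic c carries 1 H when it has two neighbours and 0 H with three, and aromatic n carries 0 H:
  atom 1: O, bond orders sum to 1 (valence 2) → 1 H
  atom 2: C, bond orders sum to 4 (valence 4) → 0 H
  atom 3: O, bond orders sum to 2 (valence 2) → 0 H
  atom 4: aromatic c, 3 neighbours → 0 H
  atom 5: aromatic c, 3 neighbours → 0 H
  atom 6: aromatic c, 3 neighbours → 0 H
  atom 7: aromatic c, 2 neighbours → 1 H
  atom 8: aromatic c, 2 neighbours → 1 H
  atom 9: aromatic c, 2 neighbours → 1 H
  atom 10: aromatic c, 2 neighbours → 1 H
  atom 11: aromatic c, 2 neighbours → 1 H
  atom 12: aromatic c, 3 neighbours → 0 H
  atom 13: C, bond orders sum to 4 (valence 4) → 0 H
  atom 14: O, bond orders sum to 1 (valence 2) → 1 H
  atom 15: O, bond orders sum to 2 (valence 2) → 0 H
  atom 16: aromatic c, 3 neighbours → 0 H
  atom 17: Cl (halogen, monovalent) → 0 H
  atom 18: aromatic c, 2 neighbours → 1 H
  atom 19: aromatic c, 3 neighbours → 0 H
  atom 20: C, bond orders sum to 4 (valence 4) → 0 H
  atom 21: O, bond orders sum to 2 (valence 2) → 0 H
  atom 22: O, bond orders sum to 1 (valence 2) → 1 H
Totals → C:15, H:9, Cl:1, O:6.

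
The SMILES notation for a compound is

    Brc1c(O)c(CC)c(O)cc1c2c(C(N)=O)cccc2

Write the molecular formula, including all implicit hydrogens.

C15H14BrNO3

Walk through each heavy atom and fill implicit hydrogens from standard valence (C 4, N 3, O 2, S 2, halogen 1); for lowercase aromatic atoms, an aromatic c carries 1 H when it has two neighbours and 0 H with three, and aromatic n carries 0 H:
  atom 1: Br (halogen, monovalent) → 0 H
  atom 2: aromatic c, 3 neighbours → 0 H
  atom 3: aromatic c, 3 neighbours → 0 H
  atom 4: O, bond orders sum to 1 (valence 2) → 1 H
  atom 5: aromatic c, 3 neighbours → 0 H
  atom 6: C, bond orders sum to 2 (valence 4) → 2 H
  atom 7: C, bond orders sum to 1 (valence 4) → 3 H
  atom 8: aromatic c, 3 neighbours → 0 H
  atom 9: O, bond orders sum to 1 (valence 2) → 1 H
  atom 10: aromatic c, 2 neighbours → 1 H
  atom 11: aromatic c, 3 neighbours → 0 H
  atom 12: aromatic c, 3 neighbours → 0 H
  atom 13: aromatic c, 3 neighbours → 0 H
  atom 14: C, bond orders sum to 4 (valence 4) → 0 H
  atom 15: N, bond orders sum to 1 (valence 3) → 2 H
  atom 16: O, bond orders sum to 2 (valence 2) → 0 H
  atom 17: aromatic c, 2 neighbours → 1 H
  atom 18: aromatic c, 2 neighbours → 1 H
  atom 19: aromatic c, 2 neighbours → 1 H
  atom 20: aromatic c, 2 neighbours → 1 H
Totals → C:15, H:14, Br:1, N:1, O:3.
In Hill order: C15H14BrNO3.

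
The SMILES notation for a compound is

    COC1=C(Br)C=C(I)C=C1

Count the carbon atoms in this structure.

7

Count every carbon token in the SMILES (each C, including those in ring-closure positions and inside branches).
Carbon count: 7.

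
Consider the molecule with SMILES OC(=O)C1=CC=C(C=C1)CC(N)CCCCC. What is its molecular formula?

C14H21NO2

Walk through each heavy atom and fill implicit hydrogens from standard valence (C 4, N 3, O 2, S 2, halogen 1):
  atom 1: O, bond orders sum to 1 (valence 2) → 1 H
  atom 2: C, bond orders sum to 4 (valence 4) → 0 H
  atom 3: O, bond orders sum to 2 (valence 2) → 0 H
  atom 4: C, bond orders sum to 4 (valence 4) → 0 H
  atom 5: C, bond orders sum to 3 (valence 4) → 1 H
  atom 6: C, bond orders sum to 3 (valence 4) → 1 H
  atom 7: C, bond orders sum to 4 (valence 4) → 0 H
  atom 8: C, bond orders sum to 3 (valence 4) → 1 H
  atom 9: C, bond orders sum to 3 (valence 4) → 1 H
  atom 10: C, bond orders sum to 2 (valence 4) → 2 H
  atom 11: C, bond orders sum to 3 (valence 4) → 1 H
  atom 12: N, bond orders sum to 1 (valence 3) → 2 H
  atom 13: C, bond orders sum to 2 (valence 4) → 2 H
  atom 14: C, bond orders sum to 2 (valence 4) → 2 H
  atom 15: C, bond orders sum to 2 (valence 4) → 2 H
  atom 16: C, bond orders sum to 2 (valence 4) → 2 H
  atom 17: C, bond orders sum to 1 (valence 4) → 3 H
Totals → C:14, H:21, N:1, O:2.
In Hill order: C14H21NO2.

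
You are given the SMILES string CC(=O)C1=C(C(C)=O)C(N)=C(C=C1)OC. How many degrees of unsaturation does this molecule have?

6

Degree of unsaturation = (number of rings) + (number of π bonds).
Ring closures in the SMILES: 1.
π bonds: 5 double bonds (each 1 DoU) → 5 DoU from unsaturation.
Total DoU = 1 + 5 = 6.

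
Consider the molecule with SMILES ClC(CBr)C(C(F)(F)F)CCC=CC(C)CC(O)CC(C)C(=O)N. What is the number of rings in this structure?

0

In SMILES, each pair of matching ring-closure digits denotes one ring-closing bond; the number of such bonds equals the number of independent rings.
Ring-closure bonds here: 0.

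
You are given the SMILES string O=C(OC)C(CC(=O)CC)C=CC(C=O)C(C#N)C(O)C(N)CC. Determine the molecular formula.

Walk through each heavy atom and fill implicit hydrogens from standard valence (C 4, N 3, O 2, S 2, halogen 1):
  atom 1: O, bond orders sum to 2 (valence 2) → 0 H
  atom 2: C, bond orders sum to 4 (valence 4) → 0 H
  atom 3: O, bond orders sum to 2 (valence 2) → 0 H
  atom 4: C, bond orders sum to 1 (valence 4) → 3 H
  atom 5: C, bond orders sum to 3 (valence 4) → 1 H
  atom 6: C, bond orders sum to 2 (valence 4) → 2 H
  atom 7: C, bond orders sum to 4 (valence 4) → 0 H
  atom 8: O, bond orders sum to 2 (valence 2) → 0 H
  atom 9: C, bond orders sum to 2 (valence 4) → 2 H
  atom 10: C, bond orders sum to 1 (valence 4) → 3 H
  atom 11: C, bond orders sum to 3 (valence 4) → 1 H
  atom 12: C, bond orders sum to 3 (valence 4) → 1 H
  atom 13: C, bond orders sum to 3 (valence 4) → 1 H
  atom 14: C, bond orders sum to 3 (valence 4) → 1 H
  atom 15: O, bond orders sum to 2 (valence 2) → 0 H
  atom 16: C, bond orders sum to 3 (valence 4) → 1 H
  atom 17: C, bond orders sum to 4 (valence 4) → 0 H
  atom 18: N, bond orders sum to 3 (valence 3) → 0 H
  atom 19: C, bond orders sum to 3 (valence 4) → 1 H
  atom 20: O, bond orders sum to 1 (valence 2) → 1 H
  atom 21: C, bond orders sum to 3 (valence 4) → 1 H
  atom 22: N, bond orders sum to 1 (valence 3) → 2 H
  atom 23: C, bond orders sum to 2 (valence 4) → 2 H
  atom 24: C, bond orders sum to 1 (valence 4) → 3 H
Totals → C:17, H:26, N:2, O:5.

C17H26N2O5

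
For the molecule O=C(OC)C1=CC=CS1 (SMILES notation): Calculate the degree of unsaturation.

Degree of unsaturation = (number of rings) + (number of π bonds).
Ring closures in the SMILES: 1.
π bonds: 3 double bonds (each 1 DoU) → 3 DoU from unsaturation.
Total DoU = 1 + 3 = 4.

4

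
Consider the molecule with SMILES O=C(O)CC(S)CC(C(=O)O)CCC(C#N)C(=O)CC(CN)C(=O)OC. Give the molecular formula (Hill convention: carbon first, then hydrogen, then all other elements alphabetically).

Walk through each heavy atom and fill implicit hydrogens from standard valence (C 4, N 3, O 2, S 2, halogen 1):
  atom 1: O, bond orders sum to 2 (valence 2) → 0 H
  atom 2: C, bond orders sum to 4 (valence 4) → 0 H
  atom 3: O, bond orders sum to 1 (valence 2) → 1 H
  atom 4: C, bond orders sum to 2 (valence 4) → 2 H
  atom 5: C, bond orders sum to 3 (valence 4) → 1 H
  atom 6: S, bond orders sum to 1 (valence 2) → 1 H
  atom 7: C, bond orders sum to 2 (valence 4) → 2 H
  atom 8: C, bond orders sum to 3 (valence 4) → 1 H
  atom 9: C, bond orders sum to 4 (valence 4) → 0 H
  atom 10: O, bond orders sum to 2 (valence 2) → 0 H
  atom 11: O, bond orders sum to 1 (valence 2) → 1 H
  atom 12: C, bond orders sum to 2 (valence 4) → 2 H
  atom 13: C, bond orders sum to 2 (valence 4) → 2 H
  atom 14: C, bond orders sum to 3 (valence 4) → 1 H
  atom 15: C, bond orders sum to 4 (valence 4) → 0 H
  atom 16: N, bond orders sum to 3 (valence 3) → 0 H
  atom 17: C, bond orders sum to 4 (valence 4) → 0 H
  atom 18: O, bond orders sum to 2 (valence 2) → 0 H
  atom 19: C, bond orders sum to 2 (valence 4) → 2 H
  atom 20: C, bond orders sum to 3 (valence 4) → 1 H
  atom 21: C, bond orders sum to 2 (valence 4) → 2 H
  atom 22: N, bond orders sum to 1 (valence 3) → 2 H
  atom 23: C, bond orders sum to 4 (valence 4) → 0 H
  atom 24: O, bond orders sum to 2 (valence 2) → 0 H
  atom 25: O, bond orders sum to 2 (valence 2) → 0 H
  atom 26: C, bond orders sum to 1 (valence 4) → 3 H
Totals → C:16, H:24, N:2, O:7, S:1.
In Hill order: C16H24N2O7S.

C16H24N2O7S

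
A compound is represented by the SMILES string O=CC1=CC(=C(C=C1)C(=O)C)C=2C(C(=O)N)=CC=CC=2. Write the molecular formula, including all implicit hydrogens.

Walk through each heavy atom and fill implicit hydrogens from standard valence (C 4, N 3, O 2, S 2, halogen 1):
  atom 1: O, bond orders sum to 2 (valence 2) → 0 H
  atom 2: C, bond orders sum to 3 (valence 4) → 1 H
  atom 3: C, bond orders sum to 4 (valence 4) → 0 H
  atom 4: C, bond orders sum to 3 (valence 4) → 1 H
  atom 5: C, bond orders sum to 4 (valence 4) → 0 H
  atom 6: C, bond orders sum to 4 (valence 4) → 0 H
  atom 7: C, bond orders sum to 3 (valence 4) → 1 H
  atom 8: C, bond orders sum to 3 (valence 4) → 1 H
  atom 9: C, bond orders sum to 4 (valence 4) → 0 H
  atom 10: O, bond orders sum to 2 (valence 2) → 0 H
  atom 11: C, bond orders sum to 1 (valence 4) → 3 H
  atom 12: C, bond orders sum to 4 (valence 4) → 0 H
  atom 13: C, bond orders sum to 4 (valence 4) → 0 H
  atom 14: C, bond orders sum to 4 (valence 4) → 0 H
  atom 15: O, bond orders sum to 2 (valence 2) → 0 H
  atom 16: N, bond orders sum to 1 (valence 3) → 2 H
  atom 17: C, bond orders sum to 3 (valence 4) → 1 H
  atom 18: C, bond orders sum to 3 (valence 4) → 1 H
  atom 19: C, bond orders sum to 3 (valence 4) → 1 H
  atom 20: C, bond orders sum to 3 (valence 4) → 1 H
Totals → C:16, H:13, N:1, O:3.
In Hill order: C16H13NO3.

C16H13NO3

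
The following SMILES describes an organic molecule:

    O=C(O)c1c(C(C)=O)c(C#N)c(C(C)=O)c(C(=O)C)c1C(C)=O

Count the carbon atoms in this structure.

16

Count every carbon token in the SMILES (each C, including those in ring-closure positions and inside branches).
Carbon count: 16.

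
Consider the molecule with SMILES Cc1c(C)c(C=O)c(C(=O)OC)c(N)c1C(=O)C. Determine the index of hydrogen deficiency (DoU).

7

Molecular formula: C13H15NO4.
DoU = (2C + 2 + N − H − X) / 2, where X is the halogen count and O/S are ignored.
    = (2·13 + 2 + 1 − 15 − 0) / 2 = 14 / 2 = 7.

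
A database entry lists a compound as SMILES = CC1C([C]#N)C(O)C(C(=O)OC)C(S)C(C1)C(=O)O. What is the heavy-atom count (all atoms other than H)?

Every atom symbol written in the SMILES (organic subset) is one heavy atom; implicit H are not written.
Heavy atoms by element → C:12, N:1, O:5, S:1.
Total: 19.

19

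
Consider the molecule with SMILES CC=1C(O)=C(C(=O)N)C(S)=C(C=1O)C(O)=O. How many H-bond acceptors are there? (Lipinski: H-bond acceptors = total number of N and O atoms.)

6

N atoms: 1; O atoms: 5.
Lipinski HBA = 1 + 5 = 6.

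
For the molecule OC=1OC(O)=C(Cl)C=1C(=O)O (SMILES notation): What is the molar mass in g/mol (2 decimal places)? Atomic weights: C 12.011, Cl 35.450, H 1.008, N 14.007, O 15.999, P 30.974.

First, the molecular formula is C5H3ClO5 (counting implicit H from valence).
  C: 5 × 12.011 = 60.055
  Cl: 1 × 35.450 = 35.450
  H: 3 × 1.008 = 3.024
  O: 5 × 15.999 = 79.995
Sum: 5×12.011 + 1×35.450 + 3×1.008 + 5×15.999 = 178.524 → 178.52 g/mol.

178.52 g/mol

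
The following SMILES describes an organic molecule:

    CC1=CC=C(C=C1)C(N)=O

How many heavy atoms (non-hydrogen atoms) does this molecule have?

10

Every atom symbol written in the SMILES (organic subset) is one heavy atom; implicit H are not written.
Heavy atoms by element → C:8, N:1, O:1.
Total: 10.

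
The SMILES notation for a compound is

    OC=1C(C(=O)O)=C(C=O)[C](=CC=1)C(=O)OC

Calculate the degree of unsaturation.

Molecular formula: C10H8O6.
DoU = (2C + 2 + N − H − X) / 2, where X is the halogen count and O/S are ignored.
    = (2·10 + 2 + 0 − 8 − 0) / 2 = 14 / 2 = 7.

7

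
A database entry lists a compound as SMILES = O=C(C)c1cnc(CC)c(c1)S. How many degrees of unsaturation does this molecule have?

5

Molecular formula: C9H11NOS.
DoU = (2C + 2 + N − H − X) / 2, where X is the halogen count and O/S are ignored.
    = (2·9 + 2 + 1 − 11 − 0) / 2 = 10 / 2 = 5.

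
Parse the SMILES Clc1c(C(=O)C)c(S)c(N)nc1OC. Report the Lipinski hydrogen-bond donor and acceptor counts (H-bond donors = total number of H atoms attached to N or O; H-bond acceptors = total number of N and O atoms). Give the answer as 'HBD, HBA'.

2, 4

Donors: find every N or O and count the H atoms it carries.
  atom 5 (O): bond orders sum to 2 → 0 H
  atom 10 (N): bond orders sum to 1 → 2 H
  atom 11 (N): bond orders sum to 3 → 0 H
  atom 13 (O): bond orders sum to 2 → 0 H
Lipinski HBD = 2.
Acceptors: N atoms = 2, O atoms = 2 → HBA = 4.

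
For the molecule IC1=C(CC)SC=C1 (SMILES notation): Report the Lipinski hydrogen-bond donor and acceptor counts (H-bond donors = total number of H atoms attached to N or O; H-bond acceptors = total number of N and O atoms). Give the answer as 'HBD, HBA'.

0, 0

Donors: find every N or O and count the H atoms it carries.
  (no N or O atoms present)
Lipinski HBD = 0.
Acceptors: N atoms = 0, O atoms = 0 → HBA = 0.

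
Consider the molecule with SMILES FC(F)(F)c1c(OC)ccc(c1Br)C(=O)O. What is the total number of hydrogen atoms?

Walk through each heavy atom and fill implicit hydrogens from standard valence (C 4, N 3, O 2, S 2, halogen 1); for lowercase aromatic atoms, an aromatic c carries 1 H when it has two neighbours and 0 H with three, and aromatic n carries 0 H:
  atom 1: F (halogen, monovalent) → 0 H
  atom 2: C, bond orders sum to 4 (valence 4) → 0 H
  atom 3: F (halogen, monovalent) → 0 H
  atom 4: F (halogen, monovalent) → 0 H
  atom 5: aromatic c, 3 neighbours → 0 H
  atom 6: aromatic c, 3 neighbours → 0 H
  atom 7: O, bond orders sum to 2 (valence 2) → 0 H
  atom 8: C, bond orders sum to 1 (valence 4) → 3 H
  atom 9: aromatic c, 2 neighbours → 1 H
  atom 10: aromatic c, 2 neighbours → 1 H
  atom 11: aromatic c, 3 neighbours → 0 H
  atom 12: aromatic c, 3 neighbours → 0 H
  atom 13: Br (halogen, monovalent) → 0 H
  atom 14: C, bond orders sum to 4 (valence 4) → 0 H
  atom 15: O, bond orders sum to 2 (valence 2) → 0 H
  atom 16: O, bond orders sum to 1 (valence 2) → 1 H
Total hydrogens: 6.

6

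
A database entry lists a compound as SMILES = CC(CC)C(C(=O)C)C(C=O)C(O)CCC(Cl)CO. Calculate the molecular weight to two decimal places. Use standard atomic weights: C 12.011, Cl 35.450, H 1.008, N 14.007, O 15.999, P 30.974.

First, the molecular formula is C14H25ClO4 (counting implicit H from valence).
  C: 14 × 12.011 = 168.154
  Cl: 1 × 35.450 = 35.450
  H: 25 × 1.008 = 25.200
  O: 4 × 15.999 = 63.996
Sum: 14×12.011 + 1×35.450 + 25×1.008 + 4×15.999 = 292.800 → 292.80 g/mol.

292.80 g/mol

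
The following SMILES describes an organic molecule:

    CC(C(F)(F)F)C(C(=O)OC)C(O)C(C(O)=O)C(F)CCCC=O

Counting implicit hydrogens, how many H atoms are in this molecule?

Walk through each heavy atom and fill implicit hydrogens from standard valence (C 4, N 3, O 2, S 2, halogen 1):
  atom 1: C, bond orders sum to 1 (valence 4) → 3 H
  atom 2: C, bond orders sum to 3 (valence 4) → 1 H
  atom 3: C, bond orders sum to 4 (valence 4) → 0 H
  atom 4: F (halogen, monovalent) → 0 H
  atom 5: F (halogen, monovalent) → 0 H
  atom 6: F (halogen, monovalent) → 0 H
  atom 7: C, bond orders sum to 3 (valence 4) → 1 H
  atom 8: C, bond orders sum to 4 (valence 4) → 0 H
  atom 9: O, bond orders sum to 2 (valence 2) → 0 H
  atom 10: O, bond orders sum to 2 (valence 2) → 0 H
  atom 11: C, bond orders sum to 1 (valence 4) → 3 H
  atom 12: C, bond orders sum to 3 (valence 4) → 1 H
  atom 13: O, bond orders sum to 1 (valence 2) → 1 H
  atom 14: C, bond orders sum to 3 (valence 4) → 1 H
  atom 15: C, bond orders sum to 4 (valence 4) → 0 H
  atom 16: O, bond orders sum to 1 (valence 2) → 1 H
  atom 17: O, bond orders sum to 2 (valence 2) → 0 H
  atom 18: C, bond orders sum to 3 (valence 4) → 1 H
  atom 19: F (halogen, monovalent) → 0 H
  atom 20: C, bond orders sum to 2 (valence 4) → 2 H
  atom 21: C, bond orders sum to 2 (valence 4) → 2 H
  atom 22: C, bond orders sum to 2 (valence 4) → 2 H
  atom 23: C, bond orders sum to 3 (valence 4) → 1 H
  atom 24: O, bond orders sum to 2 (valence 2) → 0 H
Total hydrogens: 20.

20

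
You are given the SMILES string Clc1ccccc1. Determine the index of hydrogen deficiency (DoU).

Molecular formula: C6H5Cl.
DoU = (2C + 2 + N − H − X) / 2, where X is the halogen count and O/S are ignored.
    = (2·6 + 2 + 0 − 5 − 1) / 2 = 8 / 2 = 4.

4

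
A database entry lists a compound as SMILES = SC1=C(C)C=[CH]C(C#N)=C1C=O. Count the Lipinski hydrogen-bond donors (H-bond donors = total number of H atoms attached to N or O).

Donors: find every N or O and count the H atoms it carries.
  atom 9 (N): bond orders sum to 3 → 0 H
  atom 12 (O): bond orders sum to 2 → 0 H
Lipinski HBD = 0.

0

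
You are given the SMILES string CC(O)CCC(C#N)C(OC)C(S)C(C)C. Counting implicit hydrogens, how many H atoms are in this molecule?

23

Walk through each heavy atom and fill implicit hydrogens from standard valence (C 4, N 3, O 2, S 2, halogen 1):
  atom 1: C, bond orders sum to 1 (valence 4) → 3 H
  atom 2: C, bond orders sum to 3 (valence 4) → 1 H
  atom 3: O, bond orders sum to 1 (valence 2) → 1 H
  atom 4: C, bond orders sum to 2 (valence 4) → 2 H
  atom 5: C, bond orders sum to 2 (valence 4) → 2 H
  atom 6: C, bond orders sum to 3 (valence 4) → 1 H
  atom 7: C, bond orders sum to 4 (valence 4) → 0 H
  atom 8: N, bond orders sum to 3 (valence 3) → 0 H
  atom 9: C, bond orders sum to 3 (valence 4) → 1 H
  atom 10: O, bond orders sum to 2 (valence 2) → 0 H
  atom 11: C, bond orders sum to 1 (valence 4) → 3 H
  atom 12: C, bond orders sum to 3 (valence 4) → 1 H
  atom 13: S, bond orders sum to 1 (valence 2) → 1 H
  atom 14: C, bond orders sum to 3 (valence 4) → 1 H
  atom 15: C, bond orders sum to 1 (valence 4) → 3 H
  atom 16: C, bond orders sum to 1 (valence 4) → 3 H
Total hydrogens: 23.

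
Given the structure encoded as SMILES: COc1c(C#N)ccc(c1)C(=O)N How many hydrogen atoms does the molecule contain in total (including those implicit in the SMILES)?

Walk through each heavy atom and fill implicit hydrogens from standard valence (C 4, N 3, O 2, S 2, halogen 1); for lowercase aromatic atoms, an aromatic c carries 1 H when it has two neighbours and 0 H with three, and aromatic n carries 0 H:
  atom 1: C, bond orders sum to 1 (valence 4) → 3 H
  atom 2: O, bond orders sum to 2 (valence 2) → 0 H
  atom 3: aromatic c, 3 neighbours → 0 H
  atom 4: aromatic c, 3 neighbours → 0 H
  atom 5: C, bond orders sum to 4 (valence 4) → 0 H
  atom 6: N, bond orders sum to 3 (valence 3) → 0 H
  atom 7: aromatic c, 2 neighbours → 1 H
  atom 8: aromatic c, 2 neighbours → 1 H
  atom 9: aromatic c, 3 neighbours → 0 H
  atom 10: aromatic c, 2 neighbours → 1 H
  atom 11: C, bond orders sum to 4 (valence 4) → 0 H
  atom 12: O, bond orders sum to 2 (valence 2) → 0 H
  atom 13: N, bond orders sum to 1 (valence 3) → 2 H
Total hydrogens: 8.

8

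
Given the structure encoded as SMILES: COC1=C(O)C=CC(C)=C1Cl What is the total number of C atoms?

8

Count every carbon token in the SMILES (each C, including those in ring-closure positions and inside branches).
Carbon count: 8.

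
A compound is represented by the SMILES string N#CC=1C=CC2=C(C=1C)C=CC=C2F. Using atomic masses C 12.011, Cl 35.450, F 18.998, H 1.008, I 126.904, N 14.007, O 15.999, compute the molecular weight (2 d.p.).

185.20 g/mol

First, the molecular formula is C12H8FN (counting implicit H from valence).
  C: 12 × 12.011 = 144.132
  F: 1 × 18.998 = 18.998
  H: 8 × 1.008 = 8.064
  N: 1 × 14.007 = 14.007
Sum: 12×12.011 + 1×18.998 + 8×1.008 + 1×14.007 = 185.201 → 185.20 g/mol.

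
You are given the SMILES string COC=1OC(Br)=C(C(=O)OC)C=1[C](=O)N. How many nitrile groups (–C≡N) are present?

Scan the SMILES for the nitrile motif — none present.
Groups that are present: 1 amide, 1 ester, 1 ether.

0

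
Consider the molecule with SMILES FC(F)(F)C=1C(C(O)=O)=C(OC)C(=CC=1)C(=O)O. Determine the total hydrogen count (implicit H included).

7

Walk through each heavy atom and fill implicit hydrogens from standard valence (C 4, N 3, O 2, S 2, halogen 1):
  atom 1: F (halogen, monovalent) → 0 H
  atom 2: C, bond orders sum to 4 (valence 4) → 0 H
  atom 3: F (halogen, monovalent) → 0 H
  atom 4: F (halogen, monovalent) → 0 H
  atom 5: C, bond orders sum to 4 (valence 4) → 0 H
  atom 6: C, bond orders sum to 4 (valence 4) → 0 H
  atom 7: C, bond orders sum to 4 (valence 4) → 0 H
  atom 8: O, bond orders sum to 1 (valence 2) → 1 H
  atom 9: O, bond orders sum to 2 (valence 2) → 0 H
  atom 10: C, bond orders sum to 4 (valence 4) → 0 H
  atom 11: O, bond orders sum to 2 (valence 2) → 0 H
  atom 12: C, bond orders sum to 1 (valence 4) → 3 H
  atom 13: C, bond orders sum to 4 (valence 4) → 0 H
  atom 14: C, bond orders sum to 3 (valence 4) → 1 H
  atom 15: C, bond orders sum to 3 (valence 4) → 1 H
  atom 16: C, bond orders sum to 4 (valence 4) → 0 H
  atom 17: O, bond orders sum to 2 (valence 2) → 0 H
  atom 18: O, bond orders sum to 1 (valence 2) → 1 H
Total hydrogens: 7.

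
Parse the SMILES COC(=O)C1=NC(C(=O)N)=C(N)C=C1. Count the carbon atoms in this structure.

Count every carbon token in the SMILES (each C, including those in ring-closure positions and inside branches).
Carbon count: 8.

8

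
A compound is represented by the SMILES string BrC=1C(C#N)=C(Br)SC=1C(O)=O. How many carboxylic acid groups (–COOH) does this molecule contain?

The carboxylic acid motif appears at heavy-atom position 10 in the SMILES.
Other groups present: 1 nitrile.
Carboxylic acid count: 1.

1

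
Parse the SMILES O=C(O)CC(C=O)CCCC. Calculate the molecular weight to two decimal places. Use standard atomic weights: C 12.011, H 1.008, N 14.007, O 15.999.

First, the molecular formula is C8H14O3 (counting implicit H from valence).
  C: 8 × 12.011 = 96.088
  H: 14 × 1.008 = 14.112
  O: 3 × 15.999 = 47.997
Sum: 8×12.011 + 14×1.008 + 3×15.999 = 158.197 → 158.20 g/mol.

158.20 g/mol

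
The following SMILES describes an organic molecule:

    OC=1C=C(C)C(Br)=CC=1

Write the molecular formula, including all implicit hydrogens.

Walk through each heavy atom and fill implicit hydrogens from standard valence (C 4, N 3, O 2, S 2, halogen 1):
  atom 1: O, bond orders sum to 1 (valence 2) → 1 H
  atom 2: C, bond orders sum to 4 (valence 4) → 0 H
  atom 3: C, bond orders sum to 3 (valence 4) → 1 H
  atom 4: C, bond orders sum to 4 (valence 4) → 0 H
  atom 5: C, bond orders sum to 1 (valence 4) → 3 H
  atom 6: C, bond orders sum to 4 (valence 4) → 0 H
  atom 7: Br (halogen, monovalent) → 0 H
  atom 8: C, bond orders sum to 3 (valence 4) → 1 H
  atom 9: C, bond orders sum to 3 (valence 4) → 1 H
Totals → C:7, H:7, Br:1, O:1.
In Hill order: C7H7BrO.

C7H7BrO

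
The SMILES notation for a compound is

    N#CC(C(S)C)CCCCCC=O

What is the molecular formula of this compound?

Walk through each heavy atom and fill implicit hydrogens from standard valence (C 4, N 3, O 2, S 2, halogen 1):
  atom 1: N, bond orders sum to 3 (valence 3) → 0 H
  atom 2: C, bond orders sum to 4 (valence 4) → 0 H
  atom 3: C, bond orders sum to 3 (valence 4) → 1 H
  atom 4: C, bond orders sum to 3 (valence 4) → 1 H
  atom 5: S, bond orders sum to 1 (valence 2) → 1 H
  atom 6: C, bond orders sum to 1 (valence 4) → 3 H
  atom 7: C, bond orders sum to 2 (valence 4) → 2 H
  atom 8: C, bond orders sum to 2 (valence 4) → 2 H
  atom 9: C, bond orders sum to 2 (valence 4) → 2 H
  atom 10: C, bond orders sum to 2 (valence 4) → 2 H
  atom 11: C, bond orders sum to 2 (valence 4) → 2 H
  atom 12: C, bond orders sum to 3 (valence 4) → 1 H
  atom 13: O, bond orders sum to 2 (valence 2) → 0 H
Totals → C:10, H:17, N:1, O:1, S:1.

C10H17NOS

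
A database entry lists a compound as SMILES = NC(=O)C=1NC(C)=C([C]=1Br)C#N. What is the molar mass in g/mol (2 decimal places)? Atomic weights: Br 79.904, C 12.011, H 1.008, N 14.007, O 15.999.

228.05 g/mol

First, the molecular formula is C7H6BrN3O (counting implicit H from valence).
  Br: 1 × 79.904 = 79.904
  C: 7 × 12.011 = 84.077
  H: 6 × 1.008 = 6.048
  N: 3 × 14.007 = 42.021
  O: 1 × 15.999 = 15.999
Sum: 1×79.904 + 7×12.011 + 6×1.008 + 3×14.007 + 1×15.999 = 228.049 → 228.05 g/mol.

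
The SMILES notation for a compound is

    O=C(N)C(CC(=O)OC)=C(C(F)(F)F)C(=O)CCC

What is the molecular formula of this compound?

Walk through each heavy atom and fill implicit hydrogens from standard valence (C 4, N 3, O 2, S 2, halogen 1):
  atom 1: O, bond orders sum to 2 (valence 2) → 0 H
  atom 2: C, bond orders sum to 4 (valence 4) → 0 H
  atom 3: N, bond orders sum to 1 (valence 3) → 2 H
  atom 4: C, bond orders sum to 4 (valence 4) → 0 H
  atom 5: C, bond orders sum to 2 (valence 4) → 2 H
  atom 6: C, bond orders sum to 4 (valence 4) → 0 H
  atom 7: O, bond orders sum to 2 (valence 2) → 0 H
  atom 8: O, bond orders sum to 2 (valence 2) → 0 H
  atom 9: C, bond orders sum to 1 (valence 4) → 3 H
  atom 10: C, bond orders sum to 4 (valence 4) → 0 H
  atom 11: C, bond orders sum to 4 (valence 4) → 0 H
  atom 12: F (halogen, monovalent) → 0 H
  atom 13: F (halogen, monovalent) → 0 H
  atom 14: F (halogen, monovalent) → 0 H
  atom 15: C, bond orders sum to 4 (valence 4) → 0 H
  atom 16: O, bond orders sum to 2 (valence 2) → 0 H
  atom 17: C, bond orders sum to 2 (valence 4) → 2 H
  atom 18: C, bond orders sum to 2 (valence 4) → 2 H
  atom 19: C, bond orders sum to 1 (valence 4) → 3 H
Totals → C:11, H:14, F:3, N:1, O:4.
In Hill order: C11H14F3NO4.

C11H14F3NO4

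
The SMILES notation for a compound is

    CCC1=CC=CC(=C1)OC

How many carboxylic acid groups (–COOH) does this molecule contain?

0

Scan the SMILES for the carboxylic acid motif — none present.
Groups that are present: 1 ether.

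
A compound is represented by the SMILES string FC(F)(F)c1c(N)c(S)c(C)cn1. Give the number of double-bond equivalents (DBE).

4

Molecular formula: C7H7F3N2S.
DoU = (2C + 2 + N − H − X) / 2, where X is the halogen count and O/S are ignored.
    = (2·7 + 2 + 2 − 7 − 3) / 2 = 8 / 2 = 4.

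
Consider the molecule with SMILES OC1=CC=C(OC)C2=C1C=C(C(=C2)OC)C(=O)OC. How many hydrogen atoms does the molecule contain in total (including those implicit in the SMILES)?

14

Walk through each heavy atom and fill implicit hydrogens from standard valence (C 4, N 3, O 2, S 2, halogen 1):
  atom 1: O, bond orders sum to 1 (valence 2) → 1 H
  atom 2: C, bond orders sum to 4 (valence 4) → 0 H
  atom 3: C, bond orders sum to 3 (valence 4) → 1 H
  atom 4: C, bond orders sum to 3 (valence 4) → 1 H
  atom 5: C, bond orders sum to 4 (valence 4) → 0 H
  atom 6: O, bond orders sum to 2 (valence 2) → 0 H
  atom 7: C, bond orders sum to 1 (valence 4) → 3 H
  atom 8: C, bond orders sum to 4 (valence 4) → 0 H
  atom 9: C, bond orders sum to 4 (valence 4) → 0 H
  atom 10: C, bond orders sum to 3 (valence 4) → 1 H
  atom 11: C, bond orders sum to 4 (valence 4) → 0 H
  atom 12: C, bond orders sum to 4 (valence 4) → 0 H
  atom 13: C, bond orders sum to 3 (valence 4) → 1 H
  atom 14: O, bond orders sum to 2 (valence 2) → 0 H
  atom 15: C, bond orders sum to 1 (valence 4) → 3 H
  atom 16: C, bond orders sum to 4 (valence 4) → 0 H
  atom 17: O, bond orders sum to 2 (valence 2) → 0 H
  atom 18: O, bond orders sum to 2 (valence 2) → 0 H
  atom 19: C, bond orders sum to 1 (valence 4) → 3 H
Total hydrogens: 14.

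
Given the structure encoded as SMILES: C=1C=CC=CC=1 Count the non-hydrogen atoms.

6

Every atom symbol written in the SMILES (organic subset) is one heavy atom; implicit H are not written.
Heavy atoms by element → C:6.
Total: 6.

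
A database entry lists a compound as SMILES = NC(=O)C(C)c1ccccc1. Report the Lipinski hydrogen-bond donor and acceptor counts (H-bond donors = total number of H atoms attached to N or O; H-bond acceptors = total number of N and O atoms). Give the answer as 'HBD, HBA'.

Donors: find every N or O and count the H atoms it carries.
  atom 1 (N): bond orders sum to 1 → 2 H
  atom 3 (O): bond orders sum to 2 → 0 H
Lipinski HBD = 2.
Acceptors: N atoms = 1, O atoms = 1 → HBA = 2.

2, 2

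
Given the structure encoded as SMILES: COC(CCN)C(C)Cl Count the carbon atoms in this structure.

6

Count every carbon token in the SMILES (each C, including those in ring-closure positions and inside branches).
Carbon count: 6.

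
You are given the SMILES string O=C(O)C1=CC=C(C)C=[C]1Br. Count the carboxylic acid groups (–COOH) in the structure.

1

The carboxylic acid motif appears at heavy-atom position 2 in the SMILES.
Carboxylic acid count: 1.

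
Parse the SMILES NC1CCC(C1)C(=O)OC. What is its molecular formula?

C7H13NO2

Walk through each heavy atom and fill implicit hydrogens from standard valence (C 4, N 3, O 2, S 2, halogen 1):
  atom 1: N, bond orders sum to 1 (valence 3) → 2 H
  atom 2: C, bond orders sum to 3 (valence 4) → 1 H
  atom 3: C, bond orders sum to 2 (valence 4) → 2 H
  atom 4: C, bond orders sum to 2 (valence 4) → 2 H
  atom 5: C, bond orders sum to 3 (valence 4) → 1 H
  atom 6: C, bond orders sum to 2 (valence 4) → 2 H
  atom 7: C, bond orders sum to 4 (valence 4) → 0 H
  atom 8: O, bond orders sum to 2 (valence 2) → 0 H
  atom 9: O, bond orders sum to 2 (valence 2) → 0 H
  atom 10: C, bond orders sum to 1 (valence 4) → 3 H
Totals → C:7, H:13, N:1, O:2.
In Hill order: C7H13NO2.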